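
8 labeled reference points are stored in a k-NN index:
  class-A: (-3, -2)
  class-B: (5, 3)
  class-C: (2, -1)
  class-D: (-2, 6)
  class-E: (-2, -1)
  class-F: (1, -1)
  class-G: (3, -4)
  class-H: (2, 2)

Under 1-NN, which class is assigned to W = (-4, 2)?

Squared Euclidean distances:
d²(W, class-A) = 1 + 16 = 17
d²(W, class-B) = 81 + 1 = 82
d²(W, class-C) = 36 + 9 = 45
d²(W, class-D) = 4 + 16 = 20
d²(W, class-E) = 4 + 9 = 13
d²(W, class-F) = 25 + 9 = 34
d²(W, class-G) = 49 + 36 = 85
d²(W, class-H) = 36 + 0 = 36
class-E is nearest.

class-E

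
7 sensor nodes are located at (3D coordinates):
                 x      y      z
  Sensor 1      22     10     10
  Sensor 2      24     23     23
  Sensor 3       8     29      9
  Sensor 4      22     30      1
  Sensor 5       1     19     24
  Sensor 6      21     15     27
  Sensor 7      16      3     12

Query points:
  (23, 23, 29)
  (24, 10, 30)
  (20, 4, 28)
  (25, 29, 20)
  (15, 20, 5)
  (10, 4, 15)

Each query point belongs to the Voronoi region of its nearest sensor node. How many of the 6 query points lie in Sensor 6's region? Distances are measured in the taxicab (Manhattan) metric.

(23, 23, 29) — d to each: Sensor 1:33, Sensor 2:7, Sensor 3:41, Sensor 4:36, Sensor 5:31, Sensor 6:12, Sensor 7:44 → nearest is Sensor 2
(24, 10, 30) — d to each: Sensor 1:22, Sensor 2:20, Sensor 3:56, Sensor 4:51, Sensor 5:38, Sensor 6:11, Sensor 7:33 → nearest is Sensor 6
(20, 4, 28) — d to each: Sensor 1:26, Sensor 2:28, Sensor 3:56, Sensor 4:55, Sensor 5:38, Sensor 6:13, Sensor 7:21 → nearest is Sensor 6
(25, 29, 20) — d to each: Sensor 1:32, Sensor 2:10, Sensor 3:28, Sensor 4:23, Sensor 5:38, Sensor 6:25, Sensor 7:43 → nearest is Sensor 2
(15, 20, 5) — d to each: Sensor 1:22, Sensor 2:30, Sensor 3:20, Sensor 4:21, Sensor 5:34, Sensor 6:33, Sensor 7:25 → nearest is Sensor 3
(10, 4, 15) — d to each: Sensor 1:23, Sensor 2:41, Sensor 3:33, Sensor 4:52, Sensor 5:33, Sensor 6:34, Sensor 7:10 → nearest is Sensor 7
2 of the 6 points have Sensor 6 as nearest.

2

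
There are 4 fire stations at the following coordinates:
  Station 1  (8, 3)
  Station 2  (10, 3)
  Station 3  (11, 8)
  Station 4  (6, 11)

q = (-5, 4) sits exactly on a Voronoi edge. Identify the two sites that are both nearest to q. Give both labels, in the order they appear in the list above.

Station 1 and Station 4

Squared distances from q to each site:
d²(q, Station 1) = (-5−8)² + (4−3)² = 169 + 1 = 170
d²(q, Station 2) = (-5−10)² + (4−3)² = 225 + 1 = 226
d²(q, Station 3) = (-5−11)² + (4−8)² = 256 + 16 = 272
d²(q, Station 4) = (-5−6)² + (4−11)² = 121 + 49 = 170
q is equidistant from Station 1 and Station 4 (both at squared distance 170), and every other site is strictly farther — so q lies on the Station 1–Station 4 Voronoi edge.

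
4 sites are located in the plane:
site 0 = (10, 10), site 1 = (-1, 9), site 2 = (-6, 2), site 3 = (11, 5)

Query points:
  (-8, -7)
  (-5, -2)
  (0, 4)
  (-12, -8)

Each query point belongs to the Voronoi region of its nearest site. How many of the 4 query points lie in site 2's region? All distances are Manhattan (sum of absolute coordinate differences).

(-8, -7) — d to each: site 0:35, site 1:23, site 2:11, site 3:31 → nearest is site 2
(-5, -2) — d to each: site 0:27, site 1:15, site 2:5, site 3:23 → nearest is site 2
(0, 4) — d to each: site 0:16, site 1:6, site 2:8, site 3:12 → nearest is site 1
(-12, -8) — d to each: site 0:40, site 1:28, site 2:16, site 3:36 → nearest is site 2
3 of the 4 points have site 2 as nearest.

3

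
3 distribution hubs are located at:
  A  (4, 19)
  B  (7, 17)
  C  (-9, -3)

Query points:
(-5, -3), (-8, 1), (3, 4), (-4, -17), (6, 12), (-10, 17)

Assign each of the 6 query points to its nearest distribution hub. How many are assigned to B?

(-5, -3) — d² to each: A:565, B:544, C:16 → nearest is C
(-8, 1) — d² to each: A:468, B:481, C:17 → nearest is C
(3, 4) — d² to each: A:226, B:185, C:193 → nearest is B
(-4, -17) — d² to each: A:1360, B:1277, C:221 → nearest is C
(6, 12) — d² to each: A:53, B:26, C:450 → nearest is B
(-10, 17) — d² to each: A:200, B:289, C:401 → nearest is A
2 of the 6 points have B as nearest.

2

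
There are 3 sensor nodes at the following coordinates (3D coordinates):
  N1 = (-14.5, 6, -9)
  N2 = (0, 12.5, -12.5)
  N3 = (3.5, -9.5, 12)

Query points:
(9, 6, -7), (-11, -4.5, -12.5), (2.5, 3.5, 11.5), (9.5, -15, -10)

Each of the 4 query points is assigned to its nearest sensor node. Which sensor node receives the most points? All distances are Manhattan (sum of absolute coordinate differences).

N3

(9, 6, -7) — d to each: N1:25.5, N2:21, N3:40 → nearest is N2
(-11, -4.5, -12.5) — d to each: N1:17.5, N2:28, N3:44 → nearest is N1
(2.5, 3.5, 11.5) — d to each: N1:40, N2:35.5, N3:14.5 → nearest is N3
(9.5, -15, -10) — d to each: N1:46, N2:39.5, N3:33.5 → nearest is N3
Tally — N1:1, N2:1, N3:2. N3 captures the most (2).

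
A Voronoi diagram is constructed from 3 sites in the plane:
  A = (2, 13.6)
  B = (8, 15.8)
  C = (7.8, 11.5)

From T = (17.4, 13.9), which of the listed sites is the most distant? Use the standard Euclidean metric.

Compare squared distances (the ordering matches that of the actual distances):
|TA|² = (17.4−2)² + (13.9−13.6)² = 237.16 + 0.09 = 237.25
|TB|² = (17.4−8)² + (13.9−15.8)² = 88.36 + 3.61 = 91.97
|TC|² = (17.4−7.8)² + (13.9−11.5)² = 92.16 + 5.76 = 97.92
The largest is to A.

A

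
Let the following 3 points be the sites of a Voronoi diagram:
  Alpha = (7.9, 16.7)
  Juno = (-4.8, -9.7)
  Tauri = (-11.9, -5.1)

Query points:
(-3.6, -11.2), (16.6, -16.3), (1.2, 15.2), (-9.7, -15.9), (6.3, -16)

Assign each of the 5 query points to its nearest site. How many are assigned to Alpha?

(-3.6, -11.2) — d² to each: Alpha:910.66, Juno:3.69, Tauri:106.1 → nearest is Juno
(16.6, -16.3) — d² to each: Alpha:1164.69, Juno:501.52, Tauri:937.69 → nearest is Juno
(1.2, 15.2) — d² to each: Alpha:47.14, Juno:656.01, Tauri:583.7 → nearest is Alpha
(-9.7, -15.9) — d² to each: Alpha:1372.52, Juno:62.45, Tauri:121.48 → nearest is Juno
(6.3, -16) — d² to each: Alpha:1071.85, Juno:162.9, Tauri:450.05 → nearest is Juno
1 of the 5 points has Alpha as nearest.

1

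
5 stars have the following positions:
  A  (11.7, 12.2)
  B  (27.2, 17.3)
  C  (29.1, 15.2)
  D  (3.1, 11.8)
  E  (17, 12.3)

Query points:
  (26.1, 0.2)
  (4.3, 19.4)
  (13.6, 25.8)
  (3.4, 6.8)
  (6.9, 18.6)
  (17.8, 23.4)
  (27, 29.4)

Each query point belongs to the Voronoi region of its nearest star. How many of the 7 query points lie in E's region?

(26.1, 0.2) — d² to each: A:351.36, B:293.62, C:234, D:663.56, E:229.22 → nearest is E
(4.3, 19.4) — d² to each: A:106.6, B:528.82, C:632.68, D:59.2, E:211.7 → nearest is D
(13.6, 25.8) — d² to each: A:188.57, B:257.21, C:352.61, D:306.25, E:193.81 → nearest is A
(3.4, 6.8) — d² to each: A:98.05, B:676.69, C:731.05, D:25.09, E:215.21 → nearest is D
(6.9, 18.6) — d² to each: A:64, B:413.78, C:504.4, D:60.68, E:141.7 → nearest is D
(17.8, 23.4) — d² to each: A:162.65, B:125.57, C:194.93, D:350.65, E:123.85 → nearest is E
(27, 29.4) — d² to each: A:529.93, B:146.45, C:206.05, D:880.97, E:392.41 → nearest is B
2 of the 7 points have E as nearest.

2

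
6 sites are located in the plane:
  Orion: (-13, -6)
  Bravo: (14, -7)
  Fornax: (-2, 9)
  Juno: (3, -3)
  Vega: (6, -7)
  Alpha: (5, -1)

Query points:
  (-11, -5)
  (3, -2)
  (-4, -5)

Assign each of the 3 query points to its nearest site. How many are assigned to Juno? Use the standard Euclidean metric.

2

(-11, -5) — d² to each: Orion:5, Bravo:629, Fornax:277, Juno:200, Vega:293, Alpha:272 → nearest is Orion
(3, -2) — d² to each: Orion:272, Bravo:146, Fornax:146, Juno:1, Vega:34, Alpha:5 → nearest is Juno
(-4, -5) — d² to each: Orion:82, Bravo:328, Fornax:200, Juno:53, Vega:104, Alpha:97 → nearest is Juno
2 of the 3 points have Juno as nearest.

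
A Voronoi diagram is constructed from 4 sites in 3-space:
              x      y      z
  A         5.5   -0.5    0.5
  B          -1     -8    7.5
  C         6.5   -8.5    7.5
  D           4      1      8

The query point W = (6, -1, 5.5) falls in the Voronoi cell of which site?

D

Since √ is increasing, it suffices to compare squared distances:
|WA|² = 0.25 + 0.25 + 25 = 25.5
|WB|² = 49 + 49 + 4 = 102
|WC|² = 0.25 + 56.25 + 4 = 60.5
|WD|² = 4 + 4 + 6.25 = 14.25
D is nearest.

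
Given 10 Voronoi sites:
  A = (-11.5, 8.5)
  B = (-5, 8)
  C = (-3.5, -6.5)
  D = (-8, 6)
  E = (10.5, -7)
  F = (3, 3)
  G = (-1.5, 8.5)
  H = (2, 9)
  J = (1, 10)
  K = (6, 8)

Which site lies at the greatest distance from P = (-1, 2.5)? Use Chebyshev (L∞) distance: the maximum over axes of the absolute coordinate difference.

d(P,A) = max(10.5, 6) = 10.5
d(P,B) = max(4, 5.5) = 5.5
d(P,C) = max(2.5, 9) = 9
d(P,D) = max(7, 3.5) = 7
d(P,E) = max(11.5, 9.5) = 11.5
d(P,F) = max(4, 0.5) = 4
d(P,G) = max(0.5, 6) = 6
d(P,H) = max(3, 6.5) = 6.5
d(P,J) = max(2, 7.5) = 7.5
d(P,K) = max(7, 5.5) = 7
The largest is to E.

E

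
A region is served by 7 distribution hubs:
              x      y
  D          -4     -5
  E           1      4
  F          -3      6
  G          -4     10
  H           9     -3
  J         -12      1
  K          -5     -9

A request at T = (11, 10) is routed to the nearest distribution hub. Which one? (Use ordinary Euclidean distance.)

E

Compare squared distances (the ordering matches that of the actual distances):
|TD|² = (11−(-4))² + (10−(-5))² = 225 + 225 = 450
|TE|² = (11−1)² + (10−4)² = 100 + 36 = 136
|TF|² = (11−(-3))² + (10−6)² = 196 + 16 = 212
|TG|² = (11−(-4))² + (10−10)² = 225 + 0 = 225
|TH|² = (11−9)² + (10−(-3))² = 4 + 169 = 173
|TJ|² = (11−(-12))² + (10−1)² = 529 + 81 = 610
|TK|² = (11−(-5))² + (10−(-9))² = 256 + 361 = 617
E is nearest.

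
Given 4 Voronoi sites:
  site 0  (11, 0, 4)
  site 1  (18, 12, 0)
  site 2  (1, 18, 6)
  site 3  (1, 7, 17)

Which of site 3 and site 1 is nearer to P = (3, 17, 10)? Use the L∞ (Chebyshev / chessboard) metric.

site 3

d(P, site 3) = max(2, 10, 7) = 10
d(P, site 1) = max(15, 5, 10) = 15
10 < 15, so site 3 is closer.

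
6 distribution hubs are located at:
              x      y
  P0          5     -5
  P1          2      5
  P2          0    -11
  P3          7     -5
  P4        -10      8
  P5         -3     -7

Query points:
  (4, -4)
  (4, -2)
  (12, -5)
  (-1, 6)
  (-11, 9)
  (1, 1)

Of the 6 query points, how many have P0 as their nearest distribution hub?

(4, -4) — d² to each: P0:2, P1:85, P2:65, P3:10, P4:340, P5:58 → nearest is P0
(4, -2) — d² to each: P0:10, P1:53, P2:97, P3:18, P4:296, P5:74 → nearest is P0
(12, -5) — d² to each: P0:49, P1:200, P2:180, P3:25, P4:653, P5:229 → nearest is P3
(-1, 6) — d² to each: P0:157, P1:10, P2:290, P3:185, P4:85, P5:173 → nearest is P1
(-11, 9) — d² to each: P0:452, P1:185, P2:521, P3:520, P4:2, P5:320 → nearest is P4
(1, 1) — d² to each: P0:52, P1:17, P2:145, P3:72, P4:170, P5:80 → nearest is P1
2 of the 6 points have P0 as nearest.

2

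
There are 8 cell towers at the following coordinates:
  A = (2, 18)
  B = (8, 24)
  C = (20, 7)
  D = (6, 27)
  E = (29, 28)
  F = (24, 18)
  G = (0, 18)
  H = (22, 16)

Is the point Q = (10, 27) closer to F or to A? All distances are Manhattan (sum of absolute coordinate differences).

d(Q,F) = |10−24| + |27−18| = 14 + 9 = 23
d(Q,A) = |10−2| + |27−18| = 8 + 9 = 17
23 > 17, so A is closer.

A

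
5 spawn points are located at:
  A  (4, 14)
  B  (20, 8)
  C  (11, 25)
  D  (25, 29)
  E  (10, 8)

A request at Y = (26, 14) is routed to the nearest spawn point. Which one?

Since √ is increasing, it suffices to compare squared distances:
|YA|² = (26−4)² + (14−14)² = 484 + 0 = 484
|YB|² = (26−20)² + (14−8)² = 36 + 36 = 72
|YC|² = (26−11)² + (14−25)² = 225 + 121 = 346
|YD|² = (26−25)² + (14−29)² = 1 + 225 = 226
|YE|² = (26−10)² + (14−8)² = 256 + 36 = 292
B is nearest.

B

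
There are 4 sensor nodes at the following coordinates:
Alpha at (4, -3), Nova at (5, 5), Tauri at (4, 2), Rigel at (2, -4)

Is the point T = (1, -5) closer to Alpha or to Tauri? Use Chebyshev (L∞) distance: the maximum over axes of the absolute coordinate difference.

Alpha

d(T, Alpha) = max(3, 2) = 3
d(T, Tauri) = max(3, 7) = 7
3 < 7, so Alpha is closer.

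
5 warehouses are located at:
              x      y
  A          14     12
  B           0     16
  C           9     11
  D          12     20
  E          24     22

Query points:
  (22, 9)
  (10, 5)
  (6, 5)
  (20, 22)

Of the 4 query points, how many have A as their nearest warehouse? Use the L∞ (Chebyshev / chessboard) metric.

(22, 9) — d to each: A:8, B:22, C:13, D:11, E:13 → nearest is A
(10, 5) — d to each: A:7, B:11, C:6, D:15, E:17 → nearest is C
(6, 5) — d to each: A:8, B:11, C:6, D:15, E:18 → nearest is C
(20, 22) — d to each: A:10, B:20, C:11, D:8, E:4 → nearest is E
1 of the 4 points has A as nearest.

1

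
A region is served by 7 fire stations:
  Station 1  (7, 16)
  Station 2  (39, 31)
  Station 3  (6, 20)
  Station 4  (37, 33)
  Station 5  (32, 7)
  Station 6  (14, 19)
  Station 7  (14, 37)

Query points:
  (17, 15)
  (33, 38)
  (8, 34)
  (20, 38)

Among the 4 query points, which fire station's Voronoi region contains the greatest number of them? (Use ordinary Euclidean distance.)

Station 7

(17, 15) — d² to each: Station 1:101, Station 2:740, Station 3:146, Station 4:724, Station 5:289, Station 6:25, Station 7:493 → nearest is Station 6
(33, 38) — d² to each: Station 1:1160, Station 2:85, Station 3:1053, Station 4:41, Station 5:962, Station 6:722, Station 7:362 → nearest is Station 4
(8, 34) — d² to each: Station 1:325, Station 2:970, Station 3:200, Station 4:842, Station 5:1305, Station 6:261, Station 7:45 → nearest is Station 7
(20, 38) — d² to each: Station 1:653, Station 2:410, Station 3:520, Station 4:314, Station 5:1105, Station 6:397, Station 7:37 → nearest is Station 7
Tally — Station 4:1, Station 6:1, Station 7:2. Station 7 captures the most (2).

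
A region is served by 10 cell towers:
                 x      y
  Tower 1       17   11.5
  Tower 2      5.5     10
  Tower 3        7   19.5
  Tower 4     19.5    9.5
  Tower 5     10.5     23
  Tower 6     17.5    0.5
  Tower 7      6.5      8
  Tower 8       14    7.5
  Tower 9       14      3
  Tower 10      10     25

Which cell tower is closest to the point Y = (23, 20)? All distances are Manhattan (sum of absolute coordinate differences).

Tower 4

d(Y, Tower 1) = |23−17| + |20−11.5| = 6 + 8.5 = 14.5
d(Y, Tower 2) = |23−5.5| + |20−10| = 17.5 + 10 = 27.5
d(Y, Tower 3) = |23−7| + |20−19.5| = 16 + 0.5 = 16.5
d(Y, Tower 4) = |23−19.5| + |20−9.5| = 3.5 + 10.5 = 14
d(Y, Tower 5) = |23−10.5| + |20−23| = 12.5 + 3 = 15.5
d(Y, Tower 6) = |23−17.5| + |20−0.5| = 5.5 + 19.5 = 25
d(Y, Tower 7) = |23−6.5| + |20−8| = 16.5 + 12 = 28.5
d(Y, Tower 8) = |23−14| + |20−7.5| = 9 + 12.5 = 21.5
d(Y, Tower 9) = |23−14| + |20−3| = 9 + 17 = 26
d(Y, Tower 10) = |23−10| + |20−25| = 13 + 5 = 18
Tower 4 is nearest.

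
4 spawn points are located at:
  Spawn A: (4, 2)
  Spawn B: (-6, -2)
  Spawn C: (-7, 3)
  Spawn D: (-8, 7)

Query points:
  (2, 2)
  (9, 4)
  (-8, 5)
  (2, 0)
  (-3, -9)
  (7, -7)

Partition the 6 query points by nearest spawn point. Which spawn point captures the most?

Spawn A

(2, 2) — d² to each: Spawn A:4, Spawn B:80, Spawn C:82, Spawn D:125 → nearest is Spawn A
(9, 4) — d² to each: Spawn A:29, Spawn B:261, Spawn C:257, Spawn D:298 → nearest is Spawn A
(-8, 5) — d² to each: Spawn A:153, Spawn B:53, Spawn C:5, Spawn D:4 → nearest is Spawn D
(2, 0) — d² to each: Spawn A:8, Spawn B:68, Spawn C:90, Spawn D:149 → nearest is Spawn A
(-3, -9) — d² to each: Spawn A:170, Spawn B:58, Spawn C:160, Spawn D:281 → nearest is Spawn B
(7, -7) — d² to each: Spawn A:90, Spawn B:194, Spawn C:296, Spawn D:421 → nearest is Spawn A
Tally — Spawn A:4, Spawn B:1, Spawn D:1. Spawn A captures the most (4).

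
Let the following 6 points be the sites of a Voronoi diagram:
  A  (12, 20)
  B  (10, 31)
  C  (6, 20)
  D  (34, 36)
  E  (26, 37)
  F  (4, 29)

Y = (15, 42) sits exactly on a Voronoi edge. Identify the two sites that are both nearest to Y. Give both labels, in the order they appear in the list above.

B and E

Squared distances from Y to each site:
|YA|² = (15−12)² + (42−20)² = 9 + 484 = 493
|YB|² = (15−10)² + (42−31)² = 25 + 121 = 146
|YC|² = (15−6)² + (42−20)² = 81 + 484 = 565
|YD|² = (15−34)² + (42−36)² = 361 + 36 = 397
|YE|² = (15−26)² + (42−37)² = 121 + 25 = 146
|YF|² = (15−4)² + (42−29)² = 121 + 169 = 290
Y is equidistant from B and E (both at squared distance 146), and every other site is strictly farther — so Y lies on the B–E Voronoi edge.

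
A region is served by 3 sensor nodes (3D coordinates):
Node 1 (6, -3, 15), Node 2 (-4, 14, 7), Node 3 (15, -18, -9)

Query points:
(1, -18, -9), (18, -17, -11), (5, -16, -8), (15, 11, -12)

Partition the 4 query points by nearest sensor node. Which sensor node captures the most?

(1, -18, -9) — d² to each: Node 1:826, Node 2:1305, Node 3:196 → nearest is Node 3
(18, -17, -11) — d² to each: Node 1:1016, Node 2:1769, Node 3:14 → nearest is Node 3
(5, -16, -8) — d² to each: Node 1:699, Node 2:1206, Node 3:105 → nearest is Node 3
(15, 11, -12) — d² to each: Node 1:1006, Node 2:731, Node 3:850 → nearest is Node 2
Tally — Node 2:1, Node 3:3. Node 3 captures the most (3).

Node 3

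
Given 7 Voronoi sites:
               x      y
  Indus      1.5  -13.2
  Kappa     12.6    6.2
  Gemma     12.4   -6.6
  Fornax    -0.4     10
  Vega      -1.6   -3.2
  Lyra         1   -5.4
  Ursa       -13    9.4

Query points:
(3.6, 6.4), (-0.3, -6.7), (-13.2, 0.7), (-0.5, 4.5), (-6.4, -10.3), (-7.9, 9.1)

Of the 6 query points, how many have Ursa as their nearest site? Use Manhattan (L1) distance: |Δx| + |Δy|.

2

(3.6, 6.4) — d to each: Indus:21.7, Kappa:9.2, Gemma:21.8, Fornax:7.6, Vega:14.8, Lyra:14.4, Ursa:19.6 → nearest is Fornax
(-0.3, -6.7) — d to each: Indus:8.3, Kappa:25.8, Gemma:12.8, Fornax:16.8, Vega:4.8, Lyra:2.6, Ursa:28.8 → nearest is Lyra
(-13.2, 0.7) — d to each: Indus:28.6, Kappa:31.3, Gemma:32.9, Fornax:22.1, Vega:15.5, Lyra:20.3, Ursa:8.9 → nearest is Ursa
(-0.5, 4.5) — d to each: Indus:19.7, Kappa:14.8, Gemma:24, Fornax:5.6, Vega:8.8, Lyra:11.4, Ursa:17.4 → nearest is Fornax
(-6.4, -10.3) — d to each: Indus:10.8, Kappa:35.5, Gemma:22.5, Fornax:26.3, Vega:11.9, Lyra:12.3, Ursa:26.3 → nearest is Indus
(-7.9, 9.1) — d to each: Indus:31.7, Kappa:23.4, Gemma:36, Fornax:8.4, Vega:18.6, Lyra:23.4, Ursa:5.4 → nearest is Ursa
2 of the 6 points have Ursa as nearest.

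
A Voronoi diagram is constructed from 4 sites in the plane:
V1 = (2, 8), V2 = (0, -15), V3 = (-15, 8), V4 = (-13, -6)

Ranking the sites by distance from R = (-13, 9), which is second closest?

V4

Compare squared distances (the ordering matches that of the actual distances):
|RV1|² = 225 + 1 = 226
|RV2|² = 169 + 576 = 745
|RV3|² = 4 + 1 = 5
|RV4|² = 0 + 225 = 225
Sorted ascending: V3, V4, V1, … — the second-nearest is V4.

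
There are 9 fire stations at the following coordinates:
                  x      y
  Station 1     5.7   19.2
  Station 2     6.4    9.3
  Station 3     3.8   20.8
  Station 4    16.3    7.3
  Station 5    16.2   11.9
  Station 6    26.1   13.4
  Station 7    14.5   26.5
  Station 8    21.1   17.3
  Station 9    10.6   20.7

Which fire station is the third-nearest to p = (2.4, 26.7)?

Station 9

Compare squared distances (the ordering matches that of the actual distances):
d²(p, Station 1) = (2.4−5.7)² + (26.7−19.2)² = 10.89 + 56.25 = 67.14
d²(p, Station 2) = (2.4−6.4)² + (26.7−9.3)² = 16 + 302.76 = 318.76
d²(p, Station 3) = (2.4−3.8)² + (26.7−20.8)² = 1.96 + 34.81 = 36.77
d²(p, Station 4) = (2.4−16.3)² + (26.7−7.3)² = 193.21 + 376.36 = 569.57
d²(p, Station 5) = (2.4−16.2)² + (26.7−11.9)² = 190.44 + 219.04 = 409.48
d²(p, Station 6) = (2.4−26.1)² + (26.7−13.4)² = 561.69 + 176.89 = 738.58
d²(p, Station 7) = (2.4−14.5)² + (26.7−26.5)² = 146.41 + 0.04 = 146.45
d²(p, Station 8) = (2.4−21.1)² + (26.7−17.3)² = 349.69 + 88.36 = 438.05
d²(p, Station 9) = (2.4−10.6)² + (26.7−20.7)² = 67.24 + 36 = 103.24
Sorted ascending: Station 3, Station 1, Station 9, Station 7, … — the third-nearest is Station 9.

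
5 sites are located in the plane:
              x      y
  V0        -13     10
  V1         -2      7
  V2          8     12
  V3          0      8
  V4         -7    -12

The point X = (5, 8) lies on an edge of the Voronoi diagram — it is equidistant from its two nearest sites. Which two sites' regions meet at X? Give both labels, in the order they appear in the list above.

Squared distances from X to each site:
|XV0|² = (5−(-13))² + (8−10)² = 324 + 4 = 328
|XV1|² = (5−(-2))² + (8−7)² = 49 + 1 = 50
|XV2|² = (5−8)² + (8−12)² = 9 + 16 = 25
|XV3|² = (5−0)² + (8−8)² = 25 + 0 = 25
|XV4|² = (5−(-7))² + (8−(-12))² = 144 + 400 = 544
X is equidistant from V2 and V3 (both at squared distance 25), and every other site is strictly farther — so X lies on the V2–V3 Voronoi edge.

V2 and V3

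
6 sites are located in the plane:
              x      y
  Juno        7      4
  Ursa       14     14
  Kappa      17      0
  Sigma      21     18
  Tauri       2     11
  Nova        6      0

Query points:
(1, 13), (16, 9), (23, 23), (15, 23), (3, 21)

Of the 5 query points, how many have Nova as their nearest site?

0

(1, 13) — d² to each: Juno:117, Ursa:170, Kappa:425, Sigma:425, Tauri:5, Nova:194 → nearest is Tauri
(16, 9) — d² to each: Juno:106, Ursa:29, Kappa:82, Sigma:106, Tauri:200, Nova:181 → nearest is Ursa
(23, 23) — d² to each: Juno:617, Ursa:162, Kappa:565, Sigma:29, Tauri:585, Nova:818 → nearest is Sigma
(15, 23) — d² to each: Juno:425, Ursa:82, Kappa:533, Sigma:61, Tauri:313, Nova:610 → nearest is Sigma
(3, 21) — d² to each: Juno:305, Ursa:170, Kappa:637, Sigma:333, Tauri:101, Nova:450 → nearest is Tauri
0 of the 5 points have Nova as nearest.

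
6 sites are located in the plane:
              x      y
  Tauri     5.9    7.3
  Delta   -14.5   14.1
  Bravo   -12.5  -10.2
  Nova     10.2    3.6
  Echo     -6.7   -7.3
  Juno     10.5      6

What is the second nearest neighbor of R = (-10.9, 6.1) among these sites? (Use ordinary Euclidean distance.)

Echo

Squared Euclidean distances:
d²(R, Tauri) = (-10.9−5.9)² + (6.1−7.3)² = 282.24 + 1.44 = 283.68
d²(R, Delta) = (-10.9−(-14.5))² + (6.1−14.1)² = 12.96 + 64 = 76.96
d²(R, Bravo) = (-10.9−(-12.5))² + (6.1−(-10.2))² = 2.56 + 265.69 = 268.25
d²(R, Nova) = (-10.9−10.2)² + (6.1−3.6)² = 445.21 + 6.25 = 451.46
d²(R, Echo) = (-10.9−(-6.7))² + (6.1−(-7.3))² = 17.64 + 179.56 = 197.2
d²(R, Juno) = (-10.9−10.5)² + (6.1−6)² = 457.96 + 0.01 = 457.97
Sorted ascending: Delta, Echo, Bravo, … — the second-nearest is Echo.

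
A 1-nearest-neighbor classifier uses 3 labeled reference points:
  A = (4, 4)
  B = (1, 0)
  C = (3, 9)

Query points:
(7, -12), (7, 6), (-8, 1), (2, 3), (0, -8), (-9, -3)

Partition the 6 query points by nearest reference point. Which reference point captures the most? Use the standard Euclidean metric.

(7, -12) — d² to each: A:265, B:180, C:457 → nearest is B
(7, 6) — d² to each: A:13, B:72, C:25 → nearest is A
(-8, 1) — d² to each: A:153, B:82, C:185 → nearest is B
(2, 3) — d² to each: A:5, B:10, C:37 → nearest is A
(0, -8) — d² to each: A:160, B:65, C:298 → nearest is B
(-9, -3) — d² to each: A:218, B:109, C:288 → nearest is B
Tally — A:2, B:4. B captures the most (4).

B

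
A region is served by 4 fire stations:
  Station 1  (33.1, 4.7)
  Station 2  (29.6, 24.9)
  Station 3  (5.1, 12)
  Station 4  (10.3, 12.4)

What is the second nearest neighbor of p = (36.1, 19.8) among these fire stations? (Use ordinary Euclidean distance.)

Squared Euclidean distances:
d²(p, Station 1) = (36.1−33.1)² + (19.8−4.7)² = 9 + 228.01 = 237.01
d²(p, Station 2) = (36.1−29.6)² + (19.8−24.9)² = 42.25 + 26.01 = 68.26
d²(p, Station 3) = (36.1−5.1)² + (19.8−12)² = 961 + 60.84 = 1021.84
d²(p, Station 4) = (36.1−10.3)² + (19.8−12.4)² = 665.64 + 54.76 = 720.4
Sorted ascending: Station 2, Station 1, Station 4, … — the second-nearest is Station 1.

Station 1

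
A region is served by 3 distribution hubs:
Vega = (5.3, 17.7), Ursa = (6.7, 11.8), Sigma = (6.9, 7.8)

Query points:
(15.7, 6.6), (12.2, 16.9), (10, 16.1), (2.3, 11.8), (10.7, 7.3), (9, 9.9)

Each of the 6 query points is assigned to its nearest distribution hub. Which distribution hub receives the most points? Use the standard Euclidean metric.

(15.7, 6.6) — d² to each: Vega:231.37, Ursa:108.04, Sigma:78.88 → nearest is Sigma
(12.2, 16.9) — d² to each: Vega:48.25, Ursa:56.26, Sigma:110.9 → nearest is Vega
(10, 16.1) — d² to each: Vega:24.65, Ursa:29.38, Sigma:78.5 → nearest is Vega
(2.3, 11.8) — d² to each: Vega:43.81, Ursa:19.36, Sigma:37.16 → nearest is Ursa
(10.7, 7.3) — d² to each: Vega:137.32, Ursa:36.25, Sigma:14.69 → nearest is Sigma
(9, 9.9) — d² to each: Vega:74.53, Ursa:8.9, Sigma:8.82 → nearest is Sigma
Tally — Vega:2, Ursa:1, Sigma:3. Sigma captures the most (3).

Sigma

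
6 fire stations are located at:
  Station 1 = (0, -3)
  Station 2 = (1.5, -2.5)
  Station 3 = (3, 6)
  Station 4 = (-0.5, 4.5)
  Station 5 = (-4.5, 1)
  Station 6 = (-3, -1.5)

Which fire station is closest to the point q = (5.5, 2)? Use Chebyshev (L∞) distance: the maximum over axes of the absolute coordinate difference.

d(q, Station 1) = max(5.5, 5) = 5.5
d(q, Station 2) = max(4, 4.5) = 4.5
d(q, Station 3) = max(2.5, 4) = 4
d(q, Station 4) = max(6, 2.5) = 6
d(q, Station 5) = max(10, 1) = 10
d(q, Station 6) = max(8.5, 3.5) = 8.5
Station 3 is nearest.

Station 3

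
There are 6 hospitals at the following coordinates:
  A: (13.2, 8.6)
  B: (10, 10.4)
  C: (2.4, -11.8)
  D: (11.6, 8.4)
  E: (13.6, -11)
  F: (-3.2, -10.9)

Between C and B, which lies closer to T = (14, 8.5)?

Compare squared distances:
|TC|² = (14−2.4)² + (8.5−(-11.8))² = 134.56 + 412.09 = 546.65
|TB|² = (14−10)² + (8.5−10.4)² = 16 + 3.61 = 19.61
546.65 > 19.61, so B is closer.

B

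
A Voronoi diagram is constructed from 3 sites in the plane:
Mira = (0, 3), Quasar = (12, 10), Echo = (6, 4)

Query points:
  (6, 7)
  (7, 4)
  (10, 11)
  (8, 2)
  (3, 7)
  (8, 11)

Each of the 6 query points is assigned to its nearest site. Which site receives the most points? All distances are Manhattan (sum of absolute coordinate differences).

(6, 7) — d to each: Mira:10, Quasar:9, Echo:3 → nearest is Echo
(7, 4) — d to each: Mira:8, Quasar:11, Echo:1 → nearest is Echo
(10, 11) — d to each: Mira:18, Quasar:3, Echo:11 → nearest is Quasar
(8, 2) — d to each: Mira:9, Quasar:12, Echo:4 → nearest is Echo
(3, 7) — d to each: Mira:7, Quasar:12, Echo:6 → nearest is Echo
(8, 11) — d to each: Mira:16, Quasar:5, Echo:9 → nearest is Quasar
Tally — Quasar:2, Echo:4. Echo captures the most (4).

Echo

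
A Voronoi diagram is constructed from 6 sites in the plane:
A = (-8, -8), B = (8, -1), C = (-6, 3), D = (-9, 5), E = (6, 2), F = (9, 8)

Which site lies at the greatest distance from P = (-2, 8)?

Compare squared distances (the ordering matches that of the actual distances):
|PA|² = (-2−(-8))² + (8−(-8))² = 36 + 256 = 292
|PB|² = (-2−8)² + (8−(-1))² = 100 + 81 = 181
|PC|² = (-2−(-6))² + (8−3)² = 16 + 25 = 41
|PD|² = (-2−(-9))² + (8−5)² = 49 + 9 = 58
|PE|² = (-2−6)² + (8−2)² = 64 + 36 = 100
|PF|² = (-2−9)² + (8−8)² = 121 + 0 = 121
The largest is to A.

A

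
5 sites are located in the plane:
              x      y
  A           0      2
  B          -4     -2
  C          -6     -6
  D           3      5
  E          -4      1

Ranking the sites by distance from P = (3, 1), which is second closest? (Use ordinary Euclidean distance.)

D

Squared Euclidean distances:
|PA|² = (3−0)² + (1−2)² = 9 + 1 = 10
|PB|² = (3−(-4))² + (1−(-2))² = 49 + 9 = 58
|PC|² = (3−(-6))² + (1−(-6))² = 81 + 49 = 130
|PD|² = (3−3)² + (1−5)² = 0 + 16 = 16
|PE|² = (3−(-4))² + (1−1)² = 49 + 0 = 49
Sorted ascending: A, D, E, … — the second-nearest is D.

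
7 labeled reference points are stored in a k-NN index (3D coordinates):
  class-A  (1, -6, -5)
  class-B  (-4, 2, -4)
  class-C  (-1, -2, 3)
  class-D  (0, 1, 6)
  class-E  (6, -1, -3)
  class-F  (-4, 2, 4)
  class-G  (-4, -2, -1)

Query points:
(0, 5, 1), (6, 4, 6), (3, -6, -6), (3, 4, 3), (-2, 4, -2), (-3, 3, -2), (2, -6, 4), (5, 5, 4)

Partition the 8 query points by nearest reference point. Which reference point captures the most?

class-D

(0, 5, 1) — d² to each: class-A:158, class-B:50, class-C:54, class-D:41, class-E:88, class-F:34, class-G:69 → nearest is class-F
(6, 4, 6) — d² to each: class-A:246, class-B:204, class-C:94, class-D:45, class-E:106, class-F:108, class-G:185 → nearest is class-D
(3, -6, -6) — d² to each: class-A:5, class-B:117, class-C:113, class-D:202, class-E:43, class-F:213, class-G:90 → nearest is class-A
(3, 4, 3) — d² to each: class-A:168, class-B:102, class-C:52, class-D:27, class-E:70, class-F:54, class-G:101 → nearest is class-D
(-2, 4, -2) — d² to each: class-A:118, class-B:12, class-C:62, class-D:77, class-E:90, class-F:44, class-G:41 → nearest is class-B
(-3, 3, -2) — d² to each: class-A:106, class-B:6, class-C:54, class-D:77, class-E:98, class-F:38, class-G:27 → nearest is class-B
(2, -6, 4) — d² to each: class-A:82, class-B:164, class-C:26, class-D:57, class-E:90, class-F:100, class-G:77 → nearest is class-C
(5, 5, 4) — d² to each: class-A:218, class-B:154, class-C:86, class-D:45, class-E:86, class-F:90, class-G:155 → nearest is class-D
Tally — class-A:1, class-B:2, class-C:1, class-D:3, class-F:1. class-D captures the most (3).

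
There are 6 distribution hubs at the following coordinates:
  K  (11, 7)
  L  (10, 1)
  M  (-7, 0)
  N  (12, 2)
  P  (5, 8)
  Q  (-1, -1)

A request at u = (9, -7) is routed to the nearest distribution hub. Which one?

L

Squared Euclidean distances:
|uK|² = (9−11)² + (-7−7)² = 4 + 196 = 200
|uL|² = (9−10)² + (-7−1)² = 1 + 64 = 65
|uM|² = (9−(-7))² + (-7−0)² = 256 + 49 = 305
|uN|² = (9−12)² + (-7−2)² = 9 + 81 = 90
|uP|² = (9−5)² + (-7−8)² = 16 + 225 = 241
|uQ|² = (9−(-1))² + (-7−(-1))² = 100 + 36 = 136
The smallest is to L, so u lies in the Voronoi region of L.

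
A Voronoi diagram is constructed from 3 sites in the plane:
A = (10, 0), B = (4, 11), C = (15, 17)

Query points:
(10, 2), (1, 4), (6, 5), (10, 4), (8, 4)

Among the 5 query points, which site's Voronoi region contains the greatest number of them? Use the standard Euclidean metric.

A

(10, 2) — d² to each: A:4, B:117, C:250 → nearest is A
(1, 4) — d² to each: A:97, B:58, C:365 → nearest is B
(6, 5) — d² to each: A:41, B:40, C:225 → nearest is B
(10, 4) — d² to each: A:16, B:85, C:194 → nearest is A
(8, 4) — d² to each: A:20, B:65, C:218 → nearest is A
Tally — A:3, B:2. A captures the most (3).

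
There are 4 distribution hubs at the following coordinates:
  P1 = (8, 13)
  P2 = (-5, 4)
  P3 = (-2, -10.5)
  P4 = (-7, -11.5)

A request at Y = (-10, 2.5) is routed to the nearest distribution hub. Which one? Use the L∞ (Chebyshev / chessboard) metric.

d(Y,P1) = max(18, 10.5) = 18
d(Y,P2) = max(5, 1.5) = 5
d(Y,P3) = max(8, 13) = 13
d(Y,P4) = max(3, 14) = 14
P2 is nearest.

P2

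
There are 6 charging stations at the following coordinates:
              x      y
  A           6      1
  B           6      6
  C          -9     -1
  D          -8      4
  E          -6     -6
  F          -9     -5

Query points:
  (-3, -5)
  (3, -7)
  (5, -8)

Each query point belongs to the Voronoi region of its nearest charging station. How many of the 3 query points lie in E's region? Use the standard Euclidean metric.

1

(-3, -5) — d² to each: A:117, B:202, C:52, D:106, E:10, F:36 → nearest is E
(3, -7) — d² to each: A:73, B:178, C:180, D:242, E:82, F:148 → nearest is A
(5, -8) — d² to each: A:82, B:197, C:245, D:313, E:125, F:205 → nearest is A
1 of the 3 points has E as nearest.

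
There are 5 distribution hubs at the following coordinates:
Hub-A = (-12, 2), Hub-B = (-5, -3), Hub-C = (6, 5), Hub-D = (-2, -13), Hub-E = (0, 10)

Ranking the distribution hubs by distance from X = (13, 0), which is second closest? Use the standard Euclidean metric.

Compare squared distances (the ordering matches that of the actual distances):
d²(X, Hub-A) = (13−(-12))² + (0−2)² = 625 + 4 = 629
d²(X, Hub-B) = (13−(-5))² + (0−(-3))² = 324 + 9 = 333
d²(X, Hub-C) = (13−6)² + (0−5)² = 49 + 25 = 74
d²(X, Hub-D) = (13−(-2))² + (0−(-13))² = 225 + 169 = 394
d²(X, Hub-E) = (13−0)² + (0−10)² = 169 + 100 = 269
Sorted ascending: Hub-C, Hub-E, Hub-B, … — the second-nearest is Hub-E.

Hub-E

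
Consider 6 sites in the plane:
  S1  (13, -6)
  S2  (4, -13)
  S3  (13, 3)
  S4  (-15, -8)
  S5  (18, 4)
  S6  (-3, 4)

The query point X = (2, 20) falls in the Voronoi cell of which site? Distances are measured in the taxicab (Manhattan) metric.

d(X,S1) = |2−13| + |20−(-6)| = 11 + 26 = 37
d(X,S2) = |2−4| + |20−(-13)| = 2 + 33 = 35
d(X,S3) = |2−13| + |20−3| = 11 + 17 = 28
d(X,S4) = |2−(-15)| + |20−(-8)| = 17 + 28 = 45
d(X,S5) = |2−18| + |20−4| = 16 + 16 = 32
d(X,S6) = |2−(-3)| + |20−4| = 5 + 16 = 21
The smallest is to S6, so X lies in the Voronoi region of S6.

S6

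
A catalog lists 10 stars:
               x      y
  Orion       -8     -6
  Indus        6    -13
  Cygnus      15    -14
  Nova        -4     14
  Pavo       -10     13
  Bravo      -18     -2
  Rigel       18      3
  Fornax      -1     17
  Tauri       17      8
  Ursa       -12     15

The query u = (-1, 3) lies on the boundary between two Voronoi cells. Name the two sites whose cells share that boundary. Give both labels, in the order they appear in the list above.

Squared distances from u to each site:
d²(u, Orion) = (-1−(-8))² + (3−(-6))² = 49 + 81 = 130
d²(u, Indus) = (-1−6)² + (3−(-13))² = 49 + 256 = 305
d²(u, Cygnus) = (-1−15)² + (3−(-14))² = 256 + 289 = 545
d²(u, Nova) = (-1−(-4))² + (3−14)² = 9 + 121 = 130
d²(u, Pavo) = (-1−(-10))² + (3−13)² = 81 + 100 = 181
d²(u, Bravo) = (-1−(-18))² + (3−(-2))² = 289 + 25 = 314
d²(u, Rigel) = (-1−18)² + (3−3)² = 361 + 0 = 361
d²(u, Fornax) = (-1−(-1))² + (3−17)² = 0 + 196 = 196
d²(u, Tauri) = (-1−17)² + (3−8)² = 324 + 25 = 349
d²(u, Ursa) = (-1−(-12))² + (3−15)² = 121 + 144 = 265
u is equidistant from Orion and Nova (both at squared distance 130), and every other site is strictly farther — so u lies on the Orion–Nova Voronoi edge.

Orion and Nova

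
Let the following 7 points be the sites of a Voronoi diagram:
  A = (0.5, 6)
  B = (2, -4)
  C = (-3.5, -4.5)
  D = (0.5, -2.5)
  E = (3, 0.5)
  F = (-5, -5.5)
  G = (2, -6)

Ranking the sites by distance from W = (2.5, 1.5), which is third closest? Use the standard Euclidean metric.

Squared Euclidean distances:
|WA|² = (2.5−0.5)² + (1.5−6)² = 4 + 20.25 = 24.25
|WB|² = (2.5−2)² + (1.5−(-4))² = 0.25 + 30.25 = 30.5
|WC|² = (2.5−(-3.5))² + (1.5−(-4.5))² = 36 + 36 = 72
|WD|² = (2.5−0.5)² + (1.5−(-2.5))² = 4 + 16 = 20
|WE|² = (2.5−3)² + (1.5−0.5)² = 0.25 + 1 = 1.25
|WF|² = (2.5−(-5))² + (1.5−(-5.5))² = 56.25 + 49 = 105.25
|WG|² = (2.5−2)² + (1.5−(-6))² = 0.25 + 56.25 = 56.5
Sorted ascending: E, D, A, B, … — the third-nearest is A.

A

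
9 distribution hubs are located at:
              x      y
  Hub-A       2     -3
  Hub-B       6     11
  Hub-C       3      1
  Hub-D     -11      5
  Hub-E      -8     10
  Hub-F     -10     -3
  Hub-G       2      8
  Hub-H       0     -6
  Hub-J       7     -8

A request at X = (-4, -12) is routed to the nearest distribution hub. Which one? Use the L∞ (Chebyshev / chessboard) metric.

Hub-H

d(X, Hub-A) = max(6, 9) = 9
d(X, Hub-B) = max(10, 23) = 23
d(X, Hub-C) = max(7, 13) = 13
d(X, Hub-D) = max(7, 17) = 17
d(X, Hub-E) = max(4, 22) = 22
d(X, Hub-F) = max(6, 9) = 9
d(X, Hub-G) = max(6, 20) = 20
d(X, Hub-H) = max(4, 6) = 6
d(X, Hub-J) = max(11, 4) = 11
Hub-H is nearest.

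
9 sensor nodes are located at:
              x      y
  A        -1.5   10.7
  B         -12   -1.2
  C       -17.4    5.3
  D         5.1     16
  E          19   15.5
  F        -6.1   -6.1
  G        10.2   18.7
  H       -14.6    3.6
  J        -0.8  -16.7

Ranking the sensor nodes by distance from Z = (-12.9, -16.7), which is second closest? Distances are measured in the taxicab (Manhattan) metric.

B

d(Z,A) = |-12.9−(-1.5)| + |-16.7−10.7| = 11.4 + 27.4 = 38.8
d(Z,B) = |-12.9−(-12)| + |-16.7−(-1.2)| = 0.9 + 15.5 = 16.4
d(Z,C) = |-12.9−(-17.4)| + |-16.7−5.3| = 4.5 + 22 = 26.5
d(Z,D) = |-12.9−5.1| + |-16.7−16| = 18 + 32.7 = 50.7
d(Z,E) = |-12.9−19| + |-16.7−15.5| = 31.9 + 32.2 = 64.1
d(Z,F) = |-12.9−(-6.1)| + |-16.7−(-6.1)| = 6.8 + 10.6 = 17.4
d(Z,G) = |-12.9−10.2| + |-16.7−18.7| = 23.1 + 35.4 = 58.5
d(Z,H) = |-12.9−(-14.6)| + |-16.7−3.6| = 1.7 + 20.3 = 22
d(Z,J) = |-12.9−(-0.8)| + |-16.7−(-16.7)| = 12.1 + 0 = 12.1
Sorted ascending: J, B, F, … — the second-nearest is B.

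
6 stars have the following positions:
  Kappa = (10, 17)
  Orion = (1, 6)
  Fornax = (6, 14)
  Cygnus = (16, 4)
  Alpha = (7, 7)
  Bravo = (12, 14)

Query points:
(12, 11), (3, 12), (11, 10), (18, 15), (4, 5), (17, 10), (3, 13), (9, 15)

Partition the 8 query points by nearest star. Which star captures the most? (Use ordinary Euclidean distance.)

Bravo

(12, 11) — d² to each: Kappa:40, Orion:146, Fornax:45, Cygnus:65, Alpha:41, Bravo:9 → nearest is Bravo
(3, 12) — d² to each: Kappa:74, Orion:40, Fornax:13, Cygnus:233, Alpha:41, Bravo:85 → nearest is Fornax
(11, 10) — d² to each: Kappa:50, Orion:116, Fornax:41, Cygnus:61, Alpha:25, Bravo:17 → nearest is Bravo
(18, 15) — d² to each: Kappa:68, Orion:370, Fornax:145, Cygnus:125, Alpha:185, Bravo:37 → nearest is Bravo
(4, 5) — d² to each: Kappa:180, Orion:10, Fornax:85, Cygnus:145, Alpha:13, Bravo:145 → nearest is Orion
(17, 10) — d² to each: Kappa:98, Orion:272, Fornax:137, Cygnus:37, Alpha:109, Bravo:41 → nearest is Cygnus
(3, 13) — d² to each: Kappa:65, Orion:53, Fornax:10, Cygnus:250, Alpha:52, Bravo:82 → nearest is Fornax
(9, 15) — d² to each: Kappa:5, Orion:145, Fornax:10, Cygnus:170, Alpha:68, Bravo:10 → nearest is Kappa
Tally — Kappa:1, Orion:1, Fornax:2, Cygnus:1, Bravo:3. Bravo captures the most (3).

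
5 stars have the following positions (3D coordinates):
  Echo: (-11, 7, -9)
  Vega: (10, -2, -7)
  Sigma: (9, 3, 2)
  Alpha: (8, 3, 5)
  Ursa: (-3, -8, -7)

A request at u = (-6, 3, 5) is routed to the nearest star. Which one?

Alpha

Since √ is increasing, it suffices to compare squared distances:
d²(u, Echo) = 25 + 16 + 196 = 237
d²(u, Vega) = 256 + 25 + 144 = 425
d²(u, Sigma) = 225 + 0 + 9 = 234
d²(u, Alpha) = 196 + 0 + 0 = 196
d²(u, Ursa) = 9 + 121 + 144 = 274
Alpha is nearest.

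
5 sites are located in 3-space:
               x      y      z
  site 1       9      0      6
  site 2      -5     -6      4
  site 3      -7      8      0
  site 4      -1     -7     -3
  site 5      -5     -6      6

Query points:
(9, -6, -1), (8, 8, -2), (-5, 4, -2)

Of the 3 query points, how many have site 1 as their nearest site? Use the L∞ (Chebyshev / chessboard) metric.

2

(9, -6, -1) — d to each: site 1:7, site 2:14, site 3:16, site 4:10, site 5:14 → nearest is site 1
(8, 8, -2) — d to each: site 1:8, site 2:14, site 3:15, site 4:15, site 5:14 → nearest is site 1
(-5, 4, -2) — d to each: site 1:14, site 2:10, site 3:4, site 4:11, site 5:10 → nearest is site 3
2 of the 3 points have site 1 as nearest.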